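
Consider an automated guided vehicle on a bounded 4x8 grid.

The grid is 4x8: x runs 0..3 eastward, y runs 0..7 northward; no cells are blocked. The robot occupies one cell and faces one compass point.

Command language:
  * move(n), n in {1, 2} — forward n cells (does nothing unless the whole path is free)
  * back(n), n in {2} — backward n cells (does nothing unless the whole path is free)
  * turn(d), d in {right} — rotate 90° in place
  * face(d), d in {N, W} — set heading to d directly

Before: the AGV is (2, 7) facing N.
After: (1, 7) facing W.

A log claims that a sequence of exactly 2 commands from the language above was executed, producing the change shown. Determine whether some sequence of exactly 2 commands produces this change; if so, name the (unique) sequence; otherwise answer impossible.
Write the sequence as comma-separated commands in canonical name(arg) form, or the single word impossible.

face(W), move(1)

key: position moved to (1,7) AND the heading swung to W — translation plus rotation needed
begin: (2, 7) facing N
1. face(W) → (2, 7) facing W
2. move(1) → (1, 7) facing W
no rival 2-sequence matches.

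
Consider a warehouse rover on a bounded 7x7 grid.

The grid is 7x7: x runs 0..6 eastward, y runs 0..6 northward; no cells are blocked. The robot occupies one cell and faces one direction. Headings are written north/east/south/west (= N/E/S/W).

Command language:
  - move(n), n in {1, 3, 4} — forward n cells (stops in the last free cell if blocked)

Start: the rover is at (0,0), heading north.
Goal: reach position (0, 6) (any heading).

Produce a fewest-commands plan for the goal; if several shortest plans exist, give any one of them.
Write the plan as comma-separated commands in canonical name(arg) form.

move(3), move(3)

begin: at (0,0), heading north
step 1 (move(3)): at (0,3), heading north
step 2 (move(3)): at (0,6), heading north
shorter routes all fall short; 2 is best.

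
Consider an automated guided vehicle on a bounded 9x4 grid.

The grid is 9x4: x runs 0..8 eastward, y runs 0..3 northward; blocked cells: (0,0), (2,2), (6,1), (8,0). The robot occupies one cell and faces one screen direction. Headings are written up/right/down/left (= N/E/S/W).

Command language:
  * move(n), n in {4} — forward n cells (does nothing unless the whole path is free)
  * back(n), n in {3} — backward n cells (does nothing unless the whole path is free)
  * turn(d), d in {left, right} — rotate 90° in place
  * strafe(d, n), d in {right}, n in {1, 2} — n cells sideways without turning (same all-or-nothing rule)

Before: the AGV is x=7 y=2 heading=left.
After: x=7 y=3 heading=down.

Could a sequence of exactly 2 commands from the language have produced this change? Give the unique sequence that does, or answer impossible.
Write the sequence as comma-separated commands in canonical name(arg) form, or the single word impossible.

key: running turn(left) before strafe(right, 1) would end elsewhere — order is forced
start: x=7 y=2 heading=left
[1] after strafe(right, 1): x=7 y=3 heading=left
[2] after turn(left): x=7 y=3 heading=down
no other 2-command option fits: unique.

strafe(right, 1), turn(left)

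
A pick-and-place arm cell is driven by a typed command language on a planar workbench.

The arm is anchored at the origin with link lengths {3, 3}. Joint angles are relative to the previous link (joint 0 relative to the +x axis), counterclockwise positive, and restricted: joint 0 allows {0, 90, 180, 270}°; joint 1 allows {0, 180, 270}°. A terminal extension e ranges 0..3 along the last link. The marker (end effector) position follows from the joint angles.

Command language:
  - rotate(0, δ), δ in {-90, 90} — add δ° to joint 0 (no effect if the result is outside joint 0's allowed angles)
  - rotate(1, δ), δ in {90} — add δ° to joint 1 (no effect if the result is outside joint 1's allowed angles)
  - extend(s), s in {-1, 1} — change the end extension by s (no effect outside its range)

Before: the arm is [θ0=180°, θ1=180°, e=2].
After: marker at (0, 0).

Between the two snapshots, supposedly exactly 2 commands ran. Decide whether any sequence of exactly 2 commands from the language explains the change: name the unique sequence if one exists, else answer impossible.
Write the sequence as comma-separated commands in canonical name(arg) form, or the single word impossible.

initial: [θ0=180°, θ1=180°, e=2]
[1] after extend(-1): [θ0=180°, θ1=180°, e=1]
[2] after extend(-1): [θ0=180°, θ1=180°, e=0]
no rival 2-sequence matches.

extend(-1), extend(-1)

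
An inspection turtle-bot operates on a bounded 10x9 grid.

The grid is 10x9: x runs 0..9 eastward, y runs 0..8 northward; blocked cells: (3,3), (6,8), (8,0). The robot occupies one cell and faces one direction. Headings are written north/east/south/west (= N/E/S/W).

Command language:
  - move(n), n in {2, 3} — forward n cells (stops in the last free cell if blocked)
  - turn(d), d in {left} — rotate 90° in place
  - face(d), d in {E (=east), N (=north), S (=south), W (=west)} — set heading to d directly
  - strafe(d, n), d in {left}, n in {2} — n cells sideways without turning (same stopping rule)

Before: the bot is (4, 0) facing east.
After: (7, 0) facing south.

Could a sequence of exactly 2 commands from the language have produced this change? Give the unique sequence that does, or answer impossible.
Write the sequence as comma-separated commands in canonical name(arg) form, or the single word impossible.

move(3), face(S)

key: position moved to (7,0) AND the heading swung to S — translation plus rotation needed
t0: (4, 0) facing east
step 1 (move(3)): (7, 0) facing east
step 2 (face(S)): (7, 0) facing south
all 64 alternatives checked — unique.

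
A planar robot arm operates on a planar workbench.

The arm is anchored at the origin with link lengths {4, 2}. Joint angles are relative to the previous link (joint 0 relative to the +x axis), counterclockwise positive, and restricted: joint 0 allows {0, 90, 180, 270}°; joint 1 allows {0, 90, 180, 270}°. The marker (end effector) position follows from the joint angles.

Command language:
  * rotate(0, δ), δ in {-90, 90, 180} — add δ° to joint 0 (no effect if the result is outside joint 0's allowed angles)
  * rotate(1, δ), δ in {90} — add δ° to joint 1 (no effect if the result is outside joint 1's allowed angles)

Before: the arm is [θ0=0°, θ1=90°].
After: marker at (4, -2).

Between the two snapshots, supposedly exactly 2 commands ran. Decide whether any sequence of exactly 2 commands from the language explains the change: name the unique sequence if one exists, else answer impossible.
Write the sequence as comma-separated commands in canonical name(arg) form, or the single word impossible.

rotate(1, 90), rotate(1, 90)

t0: [θ0=0°, θ1=90°]
[1] after rotate(1, 90): [θ0=0°, θ1=180°]
[2] after rotate(1, 90): [θ0=0°, θ1=270°]
no other 2-command option fits: unique.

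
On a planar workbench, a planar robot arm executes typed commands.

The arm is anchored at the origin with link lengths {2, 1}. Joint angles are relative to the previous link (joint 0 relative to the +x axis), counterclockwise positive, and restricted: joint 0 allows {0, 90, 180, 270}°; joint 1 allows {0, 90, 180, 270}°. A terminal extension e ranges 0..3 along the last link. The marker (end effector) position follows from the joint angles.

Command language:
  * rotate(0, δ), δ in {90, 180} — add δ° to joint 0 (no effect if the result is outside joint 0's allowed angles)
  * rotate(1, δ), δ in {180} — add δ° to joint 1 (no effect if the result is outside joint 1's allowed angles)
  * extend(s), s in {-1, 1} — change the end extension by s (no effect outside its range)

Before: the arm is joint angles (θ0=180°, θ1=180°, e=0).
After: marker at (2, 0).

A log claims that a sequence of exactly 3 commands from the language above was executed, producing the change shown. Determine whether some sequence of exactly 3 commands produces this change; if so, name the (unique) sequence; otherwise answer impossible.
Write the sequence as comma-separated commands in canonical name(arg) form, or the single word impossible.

extend(1), extend(1), extend(1)

initial: joint angles (θ0=180°, θ1=180°, e=0)
[1] after extend(1): joint angles (θ0=180°, θ1=180°, e=1)
[2] after extend(1): joint angles (θ0=180°, θ1=180°, e=2)
[3] after extend(1): joint angles (θ0=180°, θ1=180°, e=3)
no rival 3-sequence matches.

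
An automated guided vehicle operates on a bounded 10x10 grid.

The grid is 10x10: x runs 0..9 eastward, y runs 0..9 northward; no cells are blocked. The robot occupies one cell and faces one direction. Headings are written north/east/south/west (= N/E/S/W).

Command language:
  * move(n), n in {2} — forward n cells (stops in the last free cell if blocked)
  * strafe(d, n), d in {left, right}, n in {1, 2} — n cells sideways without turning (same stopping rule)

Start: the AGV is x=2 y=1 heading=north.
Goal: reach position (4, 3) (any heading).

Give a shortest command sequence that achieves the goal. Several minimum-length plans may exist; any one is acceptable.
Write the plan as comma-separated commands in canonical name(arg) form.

move(2), strafe(right, 2)

begin: x=2 y=1 heading=north
t=1 move(2) ⇒ x=2 y=3 heading=north
t=2 strafe(right, 2) ⇒ x=4 y=3 heading=north
shorter routes all fall short; 2 is best.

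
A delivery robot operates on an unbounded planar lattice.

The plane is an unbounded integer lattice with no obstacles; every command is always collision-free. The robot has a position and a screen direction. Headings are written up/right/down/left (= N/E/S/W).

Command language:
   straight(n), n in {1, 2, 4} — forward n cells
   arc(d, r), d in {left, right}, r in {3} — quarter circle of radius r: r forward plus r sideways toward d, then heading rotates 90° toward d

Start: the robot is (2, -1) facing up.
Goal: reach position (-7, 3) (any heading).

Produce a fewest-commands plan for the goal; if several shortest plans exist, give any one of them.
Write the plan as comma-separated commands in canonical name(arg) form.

from: (2, -1) facing up
[1] after straight(1): (2, 0) facing up
[2] after arc(left, 3): (-1, 3) facing left
[3] after straight(4): (-5, 3) facing left
[4] after straight(2): (-7, 3) facing left
shorter routes all fall short; 4 is best.

straight(1), arc(left, 3), straight(4), straight(2)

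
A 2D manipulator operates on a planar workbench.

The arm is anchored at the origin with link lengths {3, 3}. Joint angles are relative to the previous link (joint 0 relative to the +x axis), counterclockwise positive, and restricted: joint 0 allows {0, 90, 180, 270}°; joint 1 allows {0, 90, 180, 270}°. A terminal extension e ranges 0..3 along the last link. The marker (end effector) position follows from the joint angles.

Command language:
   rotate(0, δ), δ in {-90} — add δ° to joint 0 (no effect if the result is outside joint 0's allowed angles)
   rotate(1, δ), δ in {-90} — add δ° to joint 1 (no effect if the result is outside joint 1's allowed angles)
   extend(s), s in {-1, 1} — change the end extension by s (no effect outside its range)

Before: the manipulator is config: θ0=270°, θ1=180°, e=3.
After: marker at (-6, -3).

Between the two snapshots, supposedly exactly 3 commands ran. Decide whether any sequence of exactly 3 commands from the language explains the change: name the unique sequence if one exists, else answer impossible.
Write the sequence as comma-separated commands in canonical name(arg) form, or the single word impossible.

rotate(1, -90), rotate(1, -90), rotate(1, -90)

t0: config: θ0=270°, θ1=180°, e=3
t=1 rotate(1, -90) ⇒ config: θ0=270°, θ1=90°, e=3
t=2 rotate(1, -90) ⇒ config: θ0=270°, θ1=0°, e=3
t=3 rotate(1, -90) ⇒ config: θ0=270°, θ1=270°, e=3
all 64 alternatives checked — unique.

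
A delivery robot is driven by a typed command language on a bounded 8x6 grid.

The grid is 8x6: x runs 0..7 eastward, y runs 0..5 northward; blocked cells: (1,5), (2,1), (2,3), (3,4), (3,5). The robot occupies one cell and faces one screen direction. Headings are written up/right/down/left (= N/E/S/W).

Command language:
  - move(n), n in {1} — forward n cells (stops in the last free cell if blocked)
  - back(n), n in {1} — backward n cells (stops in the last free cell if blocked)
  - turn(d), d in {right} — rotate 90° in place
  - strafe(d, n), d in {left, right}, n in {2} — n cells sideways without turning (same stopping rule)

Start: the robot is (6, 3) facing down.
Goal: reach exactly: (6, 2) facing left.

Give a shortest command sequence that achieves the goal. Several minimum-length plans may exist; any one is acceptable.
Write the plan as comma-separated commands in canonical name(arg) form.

move(1), turn(right)

begin: (6, 3) facing down
1. move(1) → (6, 2) facing down
2. turn(right) → (6, 2) facing left
no 1-step plan works, so 2 is optimal.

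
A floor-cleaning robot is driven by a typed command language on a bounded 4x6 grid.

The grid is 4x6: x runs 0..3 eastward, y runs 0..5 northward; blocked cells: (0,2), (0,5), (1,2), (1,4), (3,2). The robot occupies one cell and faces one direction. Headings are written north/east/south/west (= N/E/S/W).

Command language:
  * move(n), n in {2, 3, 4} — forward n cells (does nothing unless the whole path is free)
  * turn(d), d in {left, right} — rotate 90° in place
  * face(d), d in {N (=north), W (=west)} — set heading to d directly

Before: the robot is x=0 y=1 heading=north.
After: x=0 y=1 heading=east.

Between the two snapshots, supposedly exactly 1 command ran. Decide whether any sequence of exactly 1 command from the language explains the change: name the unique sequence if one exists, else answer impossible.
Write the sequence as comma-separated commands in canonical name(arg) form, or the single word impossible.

key: parked at (0,1) the whole time — nothing moves the robot
begin: x=0 y=1 heading=north
t=1 turn(right) ⇒ x=0 y=1 heading=east
uniquely the one of 7 1-step routes that fits.

turn(right)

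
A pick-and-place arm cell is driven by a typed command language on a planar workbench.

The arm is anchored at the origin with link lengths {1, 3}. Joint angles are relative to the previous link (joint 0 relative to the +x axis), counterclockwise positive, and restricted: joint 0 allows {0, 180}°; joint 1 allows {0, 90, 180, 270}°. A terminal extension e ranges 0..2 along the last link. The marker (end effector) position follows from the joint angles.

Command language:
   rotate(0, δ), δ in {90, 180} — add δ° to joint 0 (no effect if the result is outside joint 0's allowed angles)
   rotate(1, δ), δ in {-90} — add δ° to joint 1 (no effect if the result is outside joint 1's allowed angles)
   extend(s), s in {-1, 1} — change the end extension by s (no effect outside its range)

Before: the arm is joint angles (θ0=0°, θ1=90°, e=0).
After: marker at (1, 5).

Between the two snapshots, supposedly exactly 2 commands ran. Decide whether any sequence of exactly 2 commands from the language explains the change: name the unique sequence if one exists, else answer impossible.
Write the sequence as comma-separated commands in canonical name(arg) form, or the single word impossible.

extend(1), extend(1)

from: joint angles (θ0=0°, θ1=90°, e=0)
step 1 (extend(1)): joint angles (θ0=0°, θ1=90°, e=1)
step 2 (extend(1)): joint angles (θ0=0°, θ1=90°, e=2)
no rival 2-sequence matches.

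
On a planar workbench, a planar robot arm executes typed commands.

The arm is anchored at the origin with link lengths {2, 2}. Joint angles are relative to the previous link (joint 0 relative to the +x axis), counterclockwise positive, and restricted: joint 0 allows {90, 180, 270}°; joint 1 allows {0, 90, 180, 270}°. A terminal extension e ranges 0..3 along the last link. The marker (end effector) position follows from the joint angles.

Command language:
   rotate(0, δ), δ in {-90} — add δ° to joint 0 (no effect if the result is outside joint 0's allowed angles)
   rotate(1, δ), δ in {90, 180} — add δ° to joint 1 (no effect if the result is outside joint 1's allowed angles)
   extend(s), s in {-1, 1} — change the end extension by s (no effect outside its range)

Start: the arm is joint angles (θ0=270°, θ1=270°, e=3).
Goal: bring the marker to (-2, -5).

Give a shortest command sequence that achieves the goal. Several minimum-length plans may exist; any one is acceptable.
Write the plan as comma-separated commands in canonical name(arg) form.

rotate(0, -90), rotate(1, 180)

begin: joint angles (θ0=270°, θ1=270°, e=3)
1. rotate(0, -90) → joint angles (θ0=180°, θ1=270°, e=3)
2. rotate(1, 180) → joint angles (θ0=180°, θ1=90°, e=3)
nothing shorter than 2 reaches the goal.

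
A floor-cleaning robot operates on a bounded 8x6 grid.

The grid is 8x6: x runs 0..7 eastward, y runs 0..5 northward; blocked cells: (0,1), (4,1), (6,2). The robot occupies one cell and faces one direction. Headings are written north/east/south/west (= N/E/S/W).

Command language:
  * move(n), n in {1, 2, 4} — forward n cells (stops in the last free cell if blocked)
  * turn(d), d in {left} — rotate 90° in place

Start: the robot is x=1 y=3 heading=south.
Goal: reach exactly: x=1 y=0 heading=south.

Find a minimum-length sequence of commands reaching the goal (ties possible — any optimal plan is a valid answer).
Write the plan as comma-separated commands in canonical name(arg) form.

move(4)

begin: x=1 y=3 heading=south
1. move(4) → x=1 y=0 heading=south
nothing shorter than 1 reaches the goal.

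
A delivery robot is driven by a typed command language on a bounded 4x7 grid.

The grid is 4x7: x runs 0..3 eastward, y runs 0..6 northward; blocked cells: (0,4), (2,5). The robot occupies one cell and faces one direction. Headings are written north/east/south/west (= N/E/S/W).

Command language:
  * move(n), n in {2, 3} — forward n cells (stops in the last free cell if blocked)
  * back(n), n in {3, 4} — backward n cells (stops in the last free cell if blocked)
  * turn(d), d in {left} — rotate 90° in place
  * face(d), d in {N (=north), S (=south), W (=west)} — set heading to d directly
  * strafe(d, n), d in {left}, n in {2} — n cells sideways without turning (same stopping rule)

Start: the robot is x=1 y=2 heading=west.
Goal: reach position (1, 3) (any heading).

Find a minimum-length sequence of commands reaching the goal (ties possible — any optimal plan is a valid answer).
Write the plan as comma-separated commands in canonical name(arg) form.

face(S), move(2), back(3)

start: x=1 y=2 heading=west
t=1 face(S) ⇒ x=1 y=2 heading=south
t=2 move(2) ⇒ x=1 y=0 heading=south
t=3 back(3) ⇒ x=1 y=3 heading=south
nothing shorter than 3 reaches the goal.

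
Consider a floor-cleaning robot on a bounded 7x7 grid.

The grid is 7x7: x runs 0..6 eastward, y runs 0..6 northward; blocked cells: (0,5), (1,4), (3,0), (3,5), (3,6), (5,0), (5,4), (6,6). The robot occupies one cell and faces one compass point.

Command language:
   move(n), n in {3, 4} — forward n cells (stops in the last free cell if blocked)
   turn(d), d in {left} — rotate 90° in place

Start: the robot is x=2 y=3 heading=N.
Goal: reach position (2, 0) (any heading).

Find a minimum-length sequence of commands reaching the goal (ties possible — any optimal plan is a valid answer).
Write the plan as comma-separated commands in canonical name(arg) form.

start: x=2 y=3 heading=N
t=1 turn(left) ⇒ x=2 y=3 heading=W
t=2 turn(left) ⇒ x=2 y=3 heading=S
t=3 move(3) ⇒ x=2 y=0 heading=S
minimal: 3 command(s), checked below 3.

turn(left), turn(left), move(3)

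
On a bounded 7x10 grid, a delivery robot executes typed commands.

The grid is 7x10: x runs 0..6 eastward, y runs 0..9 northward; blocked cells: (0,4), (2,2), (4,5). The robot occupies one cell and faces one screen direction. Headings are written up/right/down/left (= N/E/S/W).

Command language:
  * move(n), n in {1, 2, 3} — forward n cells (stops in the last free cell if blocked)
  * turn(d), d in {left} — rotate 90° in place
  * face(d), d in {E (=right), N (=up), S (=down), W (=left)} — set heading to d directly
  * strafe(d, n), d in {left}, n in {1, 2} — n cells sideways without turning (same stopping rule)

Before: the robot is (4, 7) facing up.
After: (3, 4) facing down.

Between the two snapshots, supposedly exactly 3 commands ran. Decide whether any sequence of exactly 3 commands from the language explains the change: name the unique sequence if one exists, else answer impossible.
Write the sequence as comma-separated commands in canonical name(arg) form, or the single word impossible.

key: order matters: swapping strafe(left, 1) and move(3) lands elsewhere
initial: (4, 7) facing up
[1] after strafe(left, 1): (3, 7) facing up
[2] after face(S): (3, 7) facing down
[3] after move(3): (3, 4) facing down
uniquely the one of 1000 3-step routes that fits.

strafe(left, 1), face(S), move(3)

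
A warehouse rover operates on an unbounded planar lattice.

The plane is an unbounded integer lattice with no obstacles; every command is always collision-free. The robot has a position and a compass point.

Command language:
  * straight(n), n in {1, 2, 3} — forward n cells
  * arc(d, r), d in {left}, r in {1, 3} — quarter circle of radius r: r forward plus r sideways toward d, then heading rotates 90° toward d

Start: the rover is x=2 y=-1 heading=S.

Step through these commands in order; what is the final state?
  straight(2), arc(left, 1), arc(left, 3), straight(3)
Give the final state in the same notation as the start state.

initial: x=2 y=-1 heading=S
t=1 straight(2) ⇒ x=2 y=-3 heading=S
t=2 arc(left, 1) ⇒ x=3 y=-4 heading=E
t=3 arc(left, 3) ⇒ x=6 y=-1 heading=N
t=4 straight(3) ⇒ x=6 y=2 heading=N

x=6 y=2 heading=N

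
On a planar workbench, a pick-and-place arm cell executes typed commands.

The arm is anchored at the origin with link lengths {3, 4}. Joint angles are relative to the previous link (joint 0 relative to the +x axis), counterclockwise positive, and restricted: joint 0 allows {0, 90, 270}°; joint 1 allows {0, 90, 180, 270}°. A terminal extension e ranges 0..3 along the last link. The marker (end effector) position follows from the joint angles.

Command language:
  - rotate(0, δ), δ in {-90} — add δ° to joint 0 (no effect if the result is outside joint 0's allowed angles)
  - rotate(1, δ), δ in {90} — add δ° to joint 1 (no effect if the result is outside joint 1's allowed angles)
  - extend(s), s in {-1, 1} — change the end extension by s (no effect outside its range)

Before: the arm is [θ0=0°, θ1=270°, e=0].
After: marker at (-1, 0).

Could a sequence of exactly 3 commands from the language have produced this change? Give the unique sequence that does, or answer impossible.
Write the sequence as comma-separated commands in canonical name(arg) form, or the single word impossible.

rotate(1, 90), rotate(1, 90), rotate(1, 90)

t0: [θ0=0°, θ1=270°, e=0]
1. rotate(1, 90) → [θ0=0°, θ1=0°, e=0]
2. rotate(1, 90) → [θ0=0°, θ1=90°, e=0]
3. rotate(1, 90) → [θ0=0°, θ1=180°, e=0]
no rival 3-sequence matches.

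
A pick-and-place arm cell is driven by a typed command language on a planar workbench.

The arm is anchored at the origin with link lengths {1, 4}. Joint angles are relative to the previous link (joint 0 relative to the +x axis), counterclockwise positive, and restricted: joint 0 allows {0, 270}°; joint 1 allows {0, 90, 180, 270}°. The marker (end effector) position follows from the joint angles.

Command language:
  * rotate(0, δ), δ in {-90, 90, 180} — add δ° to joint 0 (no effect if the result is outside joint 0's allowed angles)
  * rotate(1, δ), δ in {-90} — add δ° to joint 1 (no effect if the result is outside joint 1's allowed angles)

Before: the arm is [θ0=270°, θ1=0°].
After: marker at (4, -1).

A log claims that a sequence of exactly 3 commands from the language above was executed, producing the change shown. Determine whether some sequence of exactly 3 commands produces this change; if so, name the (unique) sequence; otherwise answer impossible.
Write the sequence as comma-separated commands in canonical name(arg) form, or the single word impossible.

rotate(1, -90), rotate(1, -90), rotate(1, -90)

start: [θ0=270°, θ1=0°]
[1] after rotate(1, -90): [θ0=270°, θ1=270°]
[2] after rotate(1, -90): [θ0=270°, θ1=180°]
[3] after rotate(1, -90): [θ0=270°, θ1=90°]
no other 3-command option fits: unique.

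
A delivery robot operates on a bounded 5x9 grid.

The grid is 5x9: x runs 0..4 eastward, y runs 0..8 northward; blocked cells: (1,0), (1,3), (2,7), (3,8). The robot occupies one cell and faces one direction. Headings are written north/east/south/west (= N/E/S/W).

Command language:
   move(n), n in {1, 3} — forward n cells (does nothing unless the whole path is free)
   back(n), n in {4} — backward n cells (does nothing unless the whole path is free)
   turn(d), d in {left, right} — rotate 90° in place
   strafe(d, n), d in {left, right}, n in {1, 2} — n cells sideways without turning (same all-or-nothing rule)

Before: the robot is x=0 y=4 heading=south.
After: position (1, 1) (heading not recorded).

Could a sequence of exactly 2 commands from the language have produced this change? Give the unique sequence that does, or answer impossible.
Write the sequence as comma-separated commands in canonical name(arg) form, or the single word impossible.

move(3), strafe(left, 1)

key: running strafe(left, 1) before move(3) would end elsewhere — order is forced
initial: x=0 y=4 heading=south
[1] after move(3): x=0 y=1 heading=south
[2] after strafe(left, 1): x=1 y=1 heading=south
uniquely the one of 81 2-step routes that fits.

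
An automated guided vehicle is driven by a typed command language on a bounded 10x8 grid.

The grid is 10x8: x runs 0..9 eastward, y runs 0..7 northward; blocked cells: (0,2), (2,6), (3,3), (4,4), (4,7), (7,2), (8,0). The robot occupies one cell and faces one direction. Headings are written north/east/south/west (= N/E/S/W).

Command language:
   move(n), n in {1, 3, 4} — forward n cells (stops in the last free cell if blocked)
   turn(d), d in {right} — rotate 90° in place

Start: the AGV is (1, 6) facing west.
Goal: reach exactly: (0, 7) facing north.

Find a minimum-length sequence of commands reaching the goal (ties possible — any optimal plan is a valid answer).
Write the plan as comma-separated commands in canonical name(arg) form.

begin: (1, 6) facing west
t=1 move(3) ⇒ (0, 6) facing west
t=2 turn(right) ⇒ (0, 6) facing north
t=3 move(3) ⇒ (0, 7) facing north
no 2-step plan works, so 3 is optimal.

move(3), turn(right), move(3)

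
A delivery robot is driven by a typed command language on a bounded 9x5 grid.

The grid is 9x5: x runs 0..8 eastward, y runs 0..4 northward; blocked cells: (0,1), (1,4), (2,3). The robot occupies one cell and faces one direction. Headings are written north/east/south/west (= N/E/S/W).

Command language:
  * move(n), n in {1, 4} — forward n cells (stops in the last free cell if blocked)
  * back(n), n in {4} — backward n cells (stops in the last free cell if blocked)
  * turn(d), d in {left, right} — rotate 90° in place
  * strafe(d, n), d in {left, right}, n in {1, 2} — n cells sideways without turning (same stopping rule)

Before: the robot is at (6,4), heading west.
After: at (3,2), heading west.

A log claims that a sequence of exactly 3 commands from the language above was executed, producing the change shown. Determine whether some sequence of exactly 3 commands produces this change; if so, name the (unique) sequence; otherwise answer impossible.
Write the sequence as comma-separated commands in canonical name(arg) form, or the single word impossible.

strafe(left, 1), move(4), strafe(left, 1)

key: still facing W at the end — nothing in the sequence rotates
t0: at (6,4), heading west
t=1 strafe(left, 1) ⇒ at (6,3), heading west
t=2 move(4) ⇒ at (3,3), heading west
t=3 strafe(left, 1) ⇒ at (3,2), heading west
uniquely the one of 729 3-step routes that fits.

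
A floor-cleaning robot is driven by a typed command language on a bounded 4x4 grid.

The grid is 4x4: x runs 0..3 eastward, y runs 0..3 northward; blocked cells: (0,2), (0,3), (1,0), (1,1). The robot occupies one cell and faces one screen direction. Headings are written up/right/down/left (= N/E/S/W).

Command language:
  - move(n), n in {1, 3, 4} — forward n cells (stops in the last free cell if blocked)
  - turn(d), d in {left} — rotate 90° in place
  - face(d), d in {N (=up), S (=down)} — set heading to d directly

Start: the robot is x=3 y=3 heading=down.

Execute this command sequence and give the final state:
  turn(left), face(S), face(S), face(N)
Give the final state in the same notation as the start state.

x=3 y=3 heading=up

begin: x=3 y=3 heading=down
[1] after turn(left): x=3 y=3 heading=right
[2] after face(S): x=3 y=3 heading=down
[3] after face(S): x=3 y=3 heading=down
[4] after face(N): x=3 y=3 heading=up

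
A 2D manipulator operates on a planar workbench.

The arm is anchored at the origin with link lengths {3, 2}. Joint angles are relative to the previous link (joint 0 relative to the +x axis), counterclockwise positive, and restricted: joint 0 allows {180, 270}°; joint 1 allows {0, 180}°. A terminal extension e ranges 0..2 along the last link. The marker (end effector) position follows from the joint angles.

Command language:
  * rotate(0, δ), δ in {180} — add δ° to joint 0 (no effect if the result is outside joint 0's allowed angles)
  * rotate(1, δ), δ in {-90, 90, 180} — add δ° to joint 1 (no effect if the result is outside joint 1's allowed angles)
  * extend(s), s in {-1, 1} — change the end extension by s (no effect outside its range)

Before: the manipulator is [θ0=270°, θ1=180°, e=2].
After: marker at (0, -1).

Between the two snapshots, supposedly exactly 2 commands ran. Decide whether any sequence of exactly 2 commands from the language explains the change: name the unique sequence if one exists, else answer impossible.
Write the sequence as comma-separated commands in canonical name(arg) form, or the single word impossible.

extend(-1), extend(-1)

begin: [θ0=270°, θ1=180°, e=2]
t=1 extend(-1) ⇒ [θ0=270°, θ1=180°, e=1]
t=2 extend(-1) ⇒ [θ0=270°, θ1=180°, e=0]
no rival 2-sequence matches.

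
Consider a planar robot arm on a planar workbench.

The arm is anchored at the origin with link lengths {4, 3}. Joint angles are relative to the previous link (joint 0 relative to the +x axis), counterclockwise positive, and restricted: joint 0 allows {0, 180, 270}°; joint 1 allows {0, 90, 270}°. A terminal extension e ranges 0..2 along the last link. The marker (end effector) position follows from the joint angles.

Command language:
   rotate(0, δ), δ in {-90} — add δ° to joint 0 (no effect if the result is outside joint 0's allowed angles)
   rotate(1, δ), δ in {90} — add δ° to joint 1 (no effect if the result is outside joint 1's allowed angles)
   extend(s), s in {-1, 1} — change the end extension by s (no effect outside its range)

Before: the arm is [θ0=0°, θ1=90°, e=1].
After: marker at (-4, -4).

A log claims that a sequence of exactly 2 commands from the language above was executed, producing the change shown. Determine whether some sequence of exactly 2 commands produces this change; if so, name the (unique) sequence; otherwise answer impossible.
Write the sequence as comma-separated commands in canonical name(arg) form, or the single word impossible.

initial: [θ0=0°, θ1=90°, e=1]
1. rotate(0, -90) → [θ0=270°, θ1=90°, e=1]
2. rotate(0, -90) → [θ0=180°, θ1=90°, e=1]
no other 2-command option fits: unique.

rotate(0, -90), rotate(0, -90)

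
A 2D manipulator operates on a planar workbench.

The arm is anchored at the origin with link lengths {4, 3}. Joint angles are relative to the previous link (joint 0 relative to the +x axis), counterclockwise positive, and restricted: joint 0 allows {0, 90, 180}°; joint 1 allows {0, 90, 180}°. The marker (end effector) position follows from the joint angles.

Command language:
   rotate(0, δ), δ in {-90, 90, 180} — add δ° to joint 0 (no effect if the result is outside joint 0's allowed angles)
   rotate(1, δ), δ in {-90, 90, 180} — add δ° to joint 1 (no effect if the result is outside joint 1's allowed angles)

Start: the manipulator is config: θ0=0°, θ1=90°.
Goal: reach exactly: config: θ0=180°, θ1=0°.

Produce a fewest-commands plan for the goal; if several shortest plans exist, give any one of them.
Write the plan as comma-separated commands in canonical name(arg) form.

rotate(1, -90), rotate(0, 180)

begin: config: θ0=0°, θ1=90°
[1] after rotate(1, -90): config: θ0=0°, θ1=0°
[2] after rotate(0, 180): config: θ0=180°, θ1=0°
shorter routes all fall short; 2 is best.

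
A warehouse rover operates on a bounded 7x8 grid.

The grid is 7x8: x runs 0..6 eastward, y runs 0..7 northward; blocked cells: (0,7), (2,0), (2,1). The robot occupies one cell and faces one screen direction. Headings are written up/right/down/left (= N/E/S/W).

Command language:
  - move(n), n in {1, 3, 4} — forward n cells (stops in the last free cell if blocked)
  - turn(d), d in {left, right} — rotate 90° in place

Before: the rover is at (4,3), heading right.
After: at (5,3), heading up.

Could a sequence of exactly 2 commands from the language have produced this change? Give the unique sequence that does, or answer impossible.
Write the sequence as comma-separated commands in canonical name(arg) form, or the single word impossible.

move(1), turn(left)

key: order matters: swapping move(1) and turn(left) lands elsewhere
t0: at (4,3), heading right
step 1 (move(1)): at (5,3), heading right
step 2 (turn(left)): at (5,3), heading up
all 25 alternatives checked — unique.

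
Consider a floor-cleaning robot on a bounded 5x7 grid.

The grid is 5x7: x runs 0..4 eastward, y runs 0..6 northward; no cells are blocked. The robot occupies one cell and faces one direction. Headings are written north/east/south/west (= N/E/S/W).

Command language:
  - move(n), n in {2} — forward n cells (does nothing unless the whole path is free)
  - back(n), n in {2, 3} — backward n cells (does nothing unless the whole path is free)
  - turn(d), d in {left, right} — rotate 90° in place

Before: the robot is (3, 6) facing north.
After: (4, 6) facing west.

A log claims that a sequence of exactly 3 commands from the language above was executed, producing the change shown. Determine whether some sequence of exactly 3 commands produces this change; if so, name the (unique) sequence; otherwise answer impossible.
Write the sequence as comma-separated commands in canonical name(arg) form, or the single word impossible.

key: position moved to (4,6) AND the heading swung to W — translation plus rotation needed
start: (3, 6) facing north
step 1 (turn(left)): (3, 6) facing west
step 2 (move(2)): (1, 6) facing west
step 3 (back(3)): (4, 6) facing west
no other 3-command option fits: unique.

turn(left), move(2), back(3)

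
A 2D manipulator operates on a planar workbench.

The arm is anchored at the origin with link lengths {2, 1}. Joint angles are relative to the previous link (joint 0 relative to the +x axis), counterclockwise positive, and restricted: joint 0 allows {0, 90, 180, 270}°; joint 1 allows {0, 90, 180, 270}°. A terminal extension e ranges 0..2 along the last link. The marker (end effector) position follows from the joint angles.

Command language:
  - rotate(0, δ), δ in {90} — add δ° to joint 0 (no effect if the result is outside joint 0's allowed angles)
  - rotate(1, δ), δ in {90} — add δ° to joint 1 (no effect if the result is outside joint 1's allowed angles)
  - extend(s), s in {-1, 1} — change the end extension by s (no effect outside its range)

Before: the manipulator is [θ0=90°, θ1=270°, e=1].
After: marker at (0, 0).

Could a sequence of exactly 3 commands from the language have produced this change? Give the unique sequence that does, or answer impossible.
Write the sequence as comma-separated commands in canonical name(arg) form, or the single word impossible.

from: [θ0=90°, θ1=270°, e=1]
1. rotate(1, 90) → [θ0=90°, θ1=0°, e=1]
2. rotate(1, 90) → [θ0=90°, θ1=90°, e=1]
3. rotate(1, 90) → [θ0=90°, θ1=180°, e=1]
no other 3-command option fits: unique.

rotate(1, 90), rotate(1, 90), rotate(1, 90)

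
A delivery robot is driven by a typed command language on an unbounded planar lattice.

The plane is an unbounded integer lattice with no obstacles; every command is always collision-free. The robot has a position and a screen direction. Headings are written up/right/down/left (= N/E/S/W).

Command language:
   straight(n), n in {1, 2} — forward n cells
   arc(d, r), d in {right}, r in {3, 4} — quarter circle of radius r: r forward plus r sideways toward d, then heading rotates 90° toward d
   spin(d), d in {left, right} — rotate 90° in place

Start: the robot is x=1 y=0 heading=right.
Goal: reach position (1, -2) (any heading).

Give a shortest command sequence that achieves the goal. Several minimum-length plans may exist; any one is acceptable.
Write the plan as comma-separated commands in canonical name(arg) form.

initial: x=1 y=0 heading=right
step 1 (spin(right)): x=1 y=0 heading=down
step 2 (straight(2)): x=1 y=-2 heading=down
no 1-step plan works, so 2 is optimal.

spin(right), straight(2)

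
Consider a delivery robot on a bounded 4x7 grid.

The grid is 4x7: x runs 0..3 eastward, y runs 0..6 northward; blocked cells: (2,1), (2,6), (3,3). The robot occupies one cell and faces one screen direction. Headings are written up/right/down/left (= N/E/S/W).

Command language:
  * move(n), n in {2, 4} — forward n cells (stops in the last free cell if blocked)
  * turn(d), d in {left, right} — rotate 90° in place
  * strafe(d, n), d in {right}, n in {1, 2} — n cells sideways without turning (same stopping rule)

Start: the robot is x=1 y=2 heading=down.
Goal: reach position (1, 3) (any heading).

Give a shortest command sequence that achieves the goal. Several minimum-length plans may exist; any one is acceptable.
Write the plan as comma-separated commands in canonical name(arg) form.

start: x=1 y=2 heading=down
1. turn(right) → x=1 y=2 heading=left
2. strafe(right, 1) → x=1 y=3 heading=left
shorter routes all fall short; 2 is best.

turn(right), strafe(right, 1)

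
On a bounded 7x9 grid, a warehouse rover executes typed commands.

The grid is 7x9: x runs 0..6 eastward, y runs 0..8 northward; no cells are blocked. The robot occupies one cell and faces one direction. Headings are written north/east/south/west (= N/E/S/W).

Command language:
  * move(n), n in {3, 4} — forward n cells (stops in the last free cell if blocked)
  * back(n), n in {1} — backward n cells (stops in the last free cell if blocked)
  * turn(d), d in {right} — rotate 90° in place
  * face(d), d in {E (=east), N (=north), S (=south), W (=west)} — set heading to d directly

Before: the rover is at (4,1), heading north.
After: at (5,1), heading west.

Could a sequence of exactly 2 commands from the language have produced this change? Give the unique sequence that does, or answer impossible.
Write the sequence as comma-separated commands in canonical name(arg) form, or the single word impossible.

face(W), back(1)

key: position moved to (5,1) AND the heading swung to W — translation plus rotation needed
start: at (4,1), heading north
t=1 face(W) ⇒ at (4,1), heading west
t=2 back(1) ⇒ at (5,1), heading west
no rival 2-sequence matches.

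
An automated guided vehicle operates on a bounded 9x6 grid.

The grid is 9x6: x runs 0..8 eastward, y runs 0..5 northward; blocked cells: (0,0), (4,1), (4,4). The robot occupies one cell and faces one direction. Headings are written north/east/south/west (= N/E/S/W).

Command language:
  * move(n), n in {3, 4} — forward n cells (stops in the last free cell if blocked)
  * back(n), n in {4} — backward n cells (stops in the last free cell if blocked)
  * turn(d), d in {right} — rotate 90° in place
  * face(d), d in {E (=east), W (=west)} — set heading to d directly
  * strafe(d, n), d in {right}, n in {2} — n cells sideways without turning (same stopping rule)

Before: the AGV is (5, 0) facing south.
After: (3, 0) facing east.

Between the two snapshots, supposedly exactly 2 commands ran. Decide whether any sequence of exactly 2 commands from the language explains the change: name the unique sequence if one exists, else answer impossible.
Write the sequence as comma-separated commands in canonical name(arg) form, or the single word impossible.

key: running face(E) before strafe(right, 2) would end elsewhere — order is forced
start: (5, 0) facing south
[1] after strafe(right, 2): (3, 0) facing south
[2] after face(E): (3, 0) facing east
uniquely the one of 49 2-step routes that fits.

strafe(right, 2), face(E)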